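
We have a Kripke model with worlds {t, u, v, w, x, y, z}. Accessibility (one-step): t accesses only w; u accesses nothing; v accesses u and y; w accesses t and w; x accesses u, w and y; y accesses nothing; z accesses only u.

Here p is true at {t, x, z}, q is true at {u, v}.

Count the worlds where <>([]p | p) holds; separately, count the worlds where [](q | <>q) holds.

For <>([]p | p):
t: successors {w}; []p | p there: w:F. ✗
u: no successors, so <>([]p | p) fails. ✗
v: successors {u, y}; []p | p there: u:T, y:T. ✓
w: successors {t, w}; []p | p there: t:T, w:F. ✓
x: successors {u, w, y}; []p | p there: u:T, w:F, y:T. ✓
y: no successors, so <>([]p | p) fails. ✗
z: successors {u}; []p | p there: u:T. ✓
— 4 worlds.
For [](q | <>q):
t: successors {w}; q | <>q there: w:F. ✗
u: no successors, so [](q | <>q) holds vacuously. ✓
v: successors {u, y}; q | <>q there: u:T, y:F. ✗
w: successors {t, w}; q | <>q there: t:F, w:F. ✗
x: successors {u, w, y}; q | <>q there: u:T, w:F, y:F. ✗
y: no successors, so [](q | <>q) holds vacuously. ✓
z: successors {u}; q | <>q there: u:T. ✓
— 3 worlds.

4 and 3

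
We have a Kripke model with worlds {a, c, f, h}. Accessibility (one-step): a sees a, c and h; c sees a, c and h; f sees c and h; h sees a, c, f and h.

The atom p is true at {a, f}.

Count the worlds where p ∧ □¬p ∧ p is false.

a: p ∧ □¬p is F, p is T. ✗
c: p ∧ □¬p is F, p is F. ✗
f: p ∧ □¬p is T, p is T. ✓
h: p ∧ □¬p is F, p is F. ✗
Satisfying worlds: {f}.
So p ∧ □¬p ∧ p fails at the other 3 worlds.

3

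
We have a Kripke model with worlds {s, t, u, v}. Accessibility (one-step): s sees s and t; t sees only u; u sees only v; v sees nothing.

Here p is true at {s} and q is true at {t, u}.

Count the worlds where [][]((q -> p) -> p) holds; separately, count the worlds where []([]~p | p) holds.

For [][]((q -> p) -> p):
s: successors {s, t}; []((q -> p) -> p) there: s:T, t:T. ✓
t: successors {u}; []((q -> p) -> p) there: u:F. ✗
u: successors {v}; []((q -> p) -> p) there: v:T. ✓
v: no successors, so [][]((q -> p) -> p) holds vacuously. ✓
— 3 worlds.
For []([]~p | p):
s: successors {s, t}; []~p | p there: s:T, t:T. ✓
t: successors {u}; []~p | p there: u:T. ✓
u: successors {v}; []~p | p there: v:T. ✓
v: no successors, so []([]~p | p) holds vacuously. ✓
— 4 worlds.

3 and 4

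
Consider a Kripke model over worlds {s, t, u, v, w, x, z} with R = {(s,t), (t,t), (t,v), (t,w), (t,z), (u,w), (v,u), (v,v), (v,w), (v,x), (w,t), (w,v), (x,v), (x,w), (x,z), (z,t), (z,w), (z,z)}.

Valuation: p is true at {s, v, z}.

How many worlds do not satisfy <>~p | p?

0

s: <>~p is T, p is T. ✓
t: <>~p is T, p is F. ✓
u: <>~p is T, p is F. ✓
v: <>~p is T, p is T. ✓
w: <>~p is T, p is F. ✓
x: <>~p is T, p is F. ✓
z: <>~p is T, p is T. ✓
Satisfying worlds: {s, t, u, v, w, x, z}.
So <>~p | p fails at the other 0 worlds.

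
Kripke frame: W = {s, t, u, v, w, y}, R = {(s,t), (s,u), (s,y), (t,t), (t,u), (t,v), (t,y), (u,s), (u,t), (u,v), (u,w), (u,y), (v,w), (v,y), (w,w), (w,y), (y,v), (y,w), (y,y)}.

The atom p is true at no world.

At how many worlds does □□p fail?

s: successors {t, u, y}; □p there: t:F, u:F, y:F. ✗
t: successors {t, u, v, y}; □p there: t:F, u:F, v:F, y:F. ✗
u: successors {s, t, v, w, y}; □p there: s:F, t:F, v:F, w:F, y:F. ✗
v: successors {w, y}; □p there: w:F, y:F. ✗
w: successors {w, y}; □p there: w:F, y:F. ✗
y: successors {v, w, y}; □p there: v:F, w:F, y:F. ✗
Satisfying worlds: ∅.
So □□p fails at the other 6 worlds.

6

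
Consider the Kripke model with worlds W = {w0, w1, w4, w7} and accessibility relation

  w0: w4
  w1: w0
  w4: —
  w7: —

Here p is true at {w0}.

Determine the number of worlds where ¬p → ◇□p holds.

1

w0: ¬p is F, ◇□p is T. ✓
w1: ¬p is T, ◇□p is F. ✗
w4: ¬p is T, ◇□p is F. ✗
w7: ¬p is T, ◇□p is F. ✗
Satisfying worlds: {w0}.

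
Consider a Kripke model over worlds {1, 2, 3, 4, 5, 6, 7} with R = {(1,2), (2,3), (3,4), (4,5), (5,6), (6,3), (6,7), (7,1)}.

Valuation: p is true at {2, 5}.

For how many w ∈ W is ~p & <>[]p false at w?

5

1: ~p is T, <>[]p is F. ✗
2: ~p is F, <>[]p is F. ✗
3: ~p is T, <>[]p is T. ✓
4: ~p is T, <>[]p is F. ✗
5: ~p is F, <>[]p is F. ✗
6: ~p is T, <>[]p is F. ✗
7: ~p is T, <>[]p is T. ✓
Satisfying worlds: {3, 7}.
So ~p & <>[]p fails at the other 5 worlds.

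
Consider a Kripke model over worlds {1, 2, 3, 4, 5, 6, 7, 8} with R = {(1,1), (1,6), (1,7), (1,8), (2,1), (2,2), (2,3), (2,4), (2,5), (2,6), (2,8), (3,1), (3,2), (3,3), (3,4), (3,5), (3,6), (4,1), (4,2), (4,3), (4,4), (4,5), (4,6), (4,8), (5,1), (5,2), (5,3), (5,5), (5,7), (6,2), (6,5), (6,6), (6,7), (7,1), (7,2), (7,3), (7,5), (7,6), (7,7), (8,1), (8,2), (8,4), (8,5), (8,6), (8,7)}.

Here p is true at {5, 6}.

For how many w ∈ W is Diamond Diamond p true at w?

1: successors {1, 6, 7, 8}; Diamond p there: 1:T, 6:T, 7:T, 8:T. ✓
2: successors {1, 2, 3, 4, 5, 6, 8}; Diamond p there: 1:T, 2:T, 3:T, 4:T, 5:T, 6:T, 8:T. ✓
3: successors {1, 2, 3, 4, 5, 6}; Diamond p there: 1:T, 2:T, 3:T, 4:T, 5:T, 6:T. ✓
4: successors {1, 2, 3, 4, 5, 6, 8}; Diamond p there: 1:T, 2:T, 3:T, 4:T, 5:T, 6:T, 8:T. ✓
5: successors {1, 2, 3, 5, 7}; Diamond p there: 1:T, 2:T, 3:T, 5:T, 7:T. ✓
6: successors {2, 5, 6, 7}; Diamond p there: 2:T, 5:T, 6:T, 7:T. ✓
7: successors {1, 2, 3, 5, 6, 7}; Diamond p there: 1:T, 2:T, 3:T, 5:T, 6:T, 7:T. ✓
8: successors {1, 2, 4, 5, 6, 7}; Diamond p there: 1:T, 2:T, 4:T, 5:T, 6:T, 7:T. ✓
Satisfying worlds: {1, 2, 3, 4, 5, 6, 7, 8}.

8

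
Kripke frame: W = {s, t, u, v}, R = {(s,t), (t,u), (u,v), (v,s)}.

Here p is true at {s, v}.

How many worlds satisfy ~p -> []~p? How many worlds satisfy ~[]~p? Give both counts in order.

For ~p -> []~p:
s: ~p is F, []~p is T. ✓
t: ~p is T, []~p is T. ✓
u: ~p is T, []~p is F. ✗
v: ~p is F, []~p is F. ✓
— 3 worlds.
For ~[]~p:
s: []~p is T. ✗
t: []~p is T. ✗
u: []~p is F. ✓
v: []~p is F. ✓
— 2 worlds.

3 and 2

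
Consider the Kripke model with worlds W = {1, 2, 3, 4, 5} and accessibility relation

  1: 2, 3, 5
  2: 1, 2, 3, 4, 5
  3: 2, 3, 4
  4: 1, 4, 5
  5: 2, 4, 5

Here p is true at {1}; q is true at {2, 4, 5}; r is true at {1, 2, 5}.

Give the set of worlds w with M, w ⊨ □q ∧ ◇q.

1: □q is F, ◇q is T. ✗
2: □q is F, ◇q is T. ✗
3: □q is F, ◇q is T. ✗
4: □q is F, ◇q is T. ✗
5: □q is T, ◇q is T. ✓

{5}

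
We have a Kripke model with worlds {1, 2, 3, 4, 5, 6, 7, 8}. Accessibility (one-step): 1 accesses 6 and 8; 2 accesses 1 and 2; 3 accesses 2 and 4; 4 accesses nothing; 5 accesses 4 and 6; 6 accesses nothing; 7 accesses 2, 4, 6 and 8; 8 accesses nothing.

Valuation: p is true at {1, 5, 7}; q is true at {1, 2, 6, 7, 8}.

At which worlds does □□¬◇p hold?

1: successors {6, 8}; □¬◇p there: 6:T, 8:T. ✓
2: successors {1, 2}; □¬◇p there: 1:T, 2:F. ✗
3: successors {2, 4}; □¬◇p there: 2:F, 4:T. ✗
4: no successors, so □□¬◇p holds vacuously. ✓
5: successors {4, 6}; □¬◇p there: 4:T, 6:T. ✓
6: no successors, so □□¬◇p holds vacuously. ✓
7: successors {2, 4, 6, 8}; □¬◇p there: 2:F, 4:T, 6:T, 8:T. ✗
8: no successors, so □□¬◇p holds vacuously. ✓

{1, 4, 5, 6, 8}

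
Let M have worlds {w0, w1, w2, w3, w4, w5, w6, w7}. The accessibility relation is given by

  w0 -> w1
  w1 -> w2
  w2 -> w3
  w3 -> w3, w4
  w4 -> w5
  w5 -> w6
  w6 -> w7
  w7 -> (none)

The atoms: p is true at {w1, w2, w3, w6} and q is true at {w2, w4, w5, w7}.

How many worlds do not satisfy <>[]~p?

5

w0: successors {w1}; []~p there: w1:F. ✗
w1: successors {w2}; []~p there: w2:F. ✗
w2: successors {w3}; []~p there: w3:F. ✗
w3: successors {w3, w4}; []~p there: w3:F, w4:T. ✓
w4: successors {w5}; []~p there: w5:F. ✗
w5: successors {w6}; []~p there: w6:T. ✓
w6: successors {w7}; []~p there: w7:T. ✓
w7: no successors, so <>[]~p fails. ✗
Satisfying worlds: {w3, w5, w6}.
So <>[]~p fails at the other 5 worlds.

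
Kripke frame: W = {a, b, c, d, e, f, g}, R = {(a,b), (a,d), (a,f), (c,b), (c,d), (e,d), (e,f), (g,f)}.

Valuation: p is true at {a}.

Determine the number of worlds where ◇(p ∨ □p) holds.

a: successors {b, d, f}; p ∨ □p there: b:T, d:T, f:T. ✓
b: no successors, so ◇(p ∨ □p) fails. ✗
c: successors {b, d}; p ∨ □p there: b:T, d:T. ✓
d: no successors, so ◇(p ∨ □p) fails. ✗
e: successors {d, f}; p ∨ □p there: d:T, f:T. ✓
f: no successors, so ◇(p ∨ □p) fails. ✗
g: successors {f}; p ∨ □p there: f:T. ✓
Satisfying worlds: {a, c, e, g}.

4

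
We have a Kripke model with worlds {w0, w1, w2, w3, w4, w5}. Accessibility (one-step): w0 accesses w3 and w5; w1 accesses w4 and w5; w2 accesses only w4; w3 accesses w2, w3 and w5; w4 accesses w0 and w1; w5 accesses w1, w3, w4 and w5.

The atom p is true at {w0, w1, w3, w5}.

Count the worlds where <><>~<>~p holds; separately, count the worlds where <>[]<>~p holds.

6 and 4

For <><>~<>~p:
w0: successors {w3, w5}; <>~<>~p there: w3:F, w5:T. ✓
w1: successors {w4, w5}; <>~<>~p there: w4:T, w5:T. ✓
w2: successors {w4}; <>~<>~p there: w4:T. ✓
w3: successors {w2, w3, w5}; <>~<>~p there: w2:T, w3:F, w5:T. ✓
w4: successors {w0, w1}; <>~<>~p there: w0:F, w1:T. ✓
w5: successors {w1, w3, w4, w5}; <>~<>~p there: w1:T, w3:F, w4:T, w5:T. ✓
— 6 worlds.
For <>[]<>~p:
w0: successors {w3, w5}; []<>~p there: w3:T, w5:F. ✓
w1: successors {w4, w5}; []<>~p there: w4:F, w5:F. ✗
w2: successors {w4}; []<>~p there: w4:F. ✗
w3: successors {w2, w3, w5}; []<>~p there: w2:F, w3:T, w5:F. ✓
w4: successors {w0, w1}; []<>~p there: w0:T, w1:F. ✓
w5: successors {w1, w3, w4, w5}; []<>~p there: w1:F, w3:T, w4:F, w5:F. ✓
— 4 worlds.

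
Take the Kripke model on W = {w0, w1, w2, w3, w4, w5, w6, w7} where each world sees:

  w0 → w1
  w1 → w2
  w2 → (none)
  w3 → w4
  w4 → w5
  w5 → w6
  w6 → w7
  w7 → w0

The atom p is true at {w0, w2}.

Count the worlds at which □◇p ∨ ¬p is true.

8

w0: □◇p is T, ¬p is F. ✓
w1: □◇p is F, ¬p is T. ✓
w2: □◇p is T, ¬p is F. ✓
w3: □◇p is F, ¬p is T. ✓
w4: □◇p is F, ¬p is T. ✓
w5: □◇p is F, ¬p is T. ✓
w6: □◇p is T, ¬p is T. ✓
w7: □◇p is F, ¬p is T. ✓
Satisfying worlds: {w0, w1, w2, w3, w4, w5, w6, w7}.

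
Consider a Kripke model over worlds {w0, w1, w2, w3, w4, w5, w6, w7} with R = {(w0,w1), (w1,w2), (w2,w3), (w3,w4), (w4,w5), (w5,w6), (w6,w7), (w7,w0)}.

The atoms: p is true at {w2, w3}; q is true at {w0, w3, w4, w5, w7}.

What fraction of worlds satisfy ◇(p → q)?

w0: successors {w1}; p → q there: w1:T. ✓
w1: successors {w2}; p → q there: w2:F. ✗
w2: successors {w3}; p → q there: w3:T. ✓
w3: successors {w4}; p → q there: w4:T. ✓
w4: successors {w5}; p → q there: w5:T. ✓
w5: successors {w6}; p → q there: w6:T. ✓
w6: successors {w7}; p → q there: w7:T. ✓
w7: successors {w0}; p → q there: w0:T. ✓
That's 7 of 8 worlds, so 7/8.

7/8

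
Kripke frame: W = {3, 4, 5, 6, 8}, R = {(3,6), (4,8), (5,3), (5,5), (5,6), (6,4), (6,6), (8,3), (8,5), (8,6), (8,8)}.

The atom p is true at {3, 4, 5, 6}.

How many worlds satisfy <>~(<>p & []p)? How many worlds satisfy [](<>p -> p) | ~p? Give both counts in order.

3 and 4

For <>~(<>p & []p):
3: successors {6}; ~(<>p & []p) there: 6:F. ✗
4: successors {8}; ~(<>p & []p) there: 8:T. ✓
5: successors {3, 5, 6}; ~(<>p & []p) there: 3:F, 5:F, 6:F. ✗
6: successors {4, 6}; ~(<>p & []p) there: 4:T, 6:F. ✓
8: successors {3, 5, 6, 8}; ~(<>p & []p) there: 3:F, 5:F, 6:F, 8:T. ✓
— 3 worlds.
For [](<>p -> p) | ~p:
3: [](<>p -> p) is T, ~p is F. ✓
4: [](<>p -> p) is F, ~p is F. ✗
5: [](<>p -> p) is T, ~p is F. ✓
6: [](<>p -> p) is T, ~p is F. ✓
8: [](<>p -> p) is F, ~p is T. ✓
— 4 worlds.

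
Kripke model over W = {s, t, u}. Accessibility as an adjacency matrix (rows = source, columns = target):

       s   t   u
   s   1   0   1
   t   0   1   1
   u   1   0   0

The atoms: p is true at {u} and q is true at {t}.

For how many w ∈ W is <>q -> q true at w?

s: <>q is F, q is F. ✓
t: <>q is T, q is T. ✓
u: <>q is F, q is F. ✓
Satisfying worlds: {s, t, u}.

3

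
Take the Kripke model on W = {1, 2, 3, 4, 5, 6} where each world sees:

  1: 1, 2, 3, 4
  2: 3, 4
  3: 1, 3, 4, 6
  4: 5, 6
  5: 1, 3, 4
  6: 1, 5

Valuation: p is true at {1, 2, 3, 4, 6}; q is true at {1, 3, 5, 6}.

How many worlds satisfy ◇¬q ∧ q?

3

1: ◇¬q is T, q is T. ✓
2: ◇¬q is T, q is F. ✗
3: ◇¬q is T, q is T. ✓
4: ◇¬q is F, q is F. ✗
5: ◇¬q is T, q is T. ✓
6: ◇¬q is F, q is T. ✗
Satisfying worlds: {1, 3, 5}.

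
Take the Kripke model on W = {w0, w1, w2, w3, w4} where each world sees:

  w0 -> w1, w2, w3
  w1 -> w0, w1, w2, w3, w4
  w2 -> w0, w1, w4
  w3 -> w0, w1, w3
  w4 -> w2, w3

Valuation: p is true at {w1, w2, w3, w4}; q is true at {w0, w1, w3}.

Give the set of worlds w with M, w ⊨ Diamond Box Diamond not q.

w0: successors {w1, w2, w3}; Box Diamond not q there: w1:F, w2:T, w3:F. ✓
w1: successors {w0, w1, w2, w3, w4}; Box Diamond not q there: w0:F, w1:F, w2:T, w3:F, w4:F. ✓
w2: successors {w0, w1, w4}; Box Diamond not q there: w0:F, w1:F, w4:F. ✗
w3: successors {w0, w1, w3}; Box Diamond not q there: w0:F, w1:F, w3:F. ✗
w4: successors {w2, w3}; Box Diamond not q there: w2:T, w3:F. ✓

{w0, w1, w4}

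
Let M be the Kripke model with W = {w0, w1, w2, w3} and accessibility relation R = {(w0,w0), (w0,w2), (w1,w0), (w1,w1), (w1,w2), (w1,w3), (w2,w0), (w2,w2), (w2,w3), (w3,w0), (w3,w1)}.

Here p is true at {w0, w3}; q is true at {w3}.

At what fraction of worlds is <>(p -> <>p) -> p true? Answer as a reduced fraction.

w0: <>(p -> <>p) is T, p is T. ✓
w1: <>(p -> <>p) is T, p is F. ✗
w2: <>(p -> <>p) is T, p is F. ✗
w3: <>(p -> <>p) is T, p is T. ✓
That's 2 of 4 worlds, so 2/4 = 1/2.

1/2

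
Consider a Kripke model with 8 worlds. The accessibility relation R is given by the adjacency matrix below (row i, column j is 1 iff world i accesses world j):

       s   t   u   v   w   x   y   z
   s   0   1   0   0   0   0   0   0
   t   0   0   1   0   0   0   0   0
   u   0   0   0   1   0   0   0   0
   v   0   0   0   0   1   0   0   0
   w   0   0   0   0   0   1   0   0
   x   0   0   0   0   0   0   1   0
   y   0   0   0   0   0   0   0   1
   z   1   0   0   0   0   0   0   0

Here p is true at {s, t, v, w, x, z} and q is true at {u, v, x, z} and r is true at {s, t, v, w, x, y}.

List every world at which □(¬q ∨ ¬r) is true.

s: successors {t}; ¬q ∨ ¬r there: t:T. ✓
t: successors {u}; ¬q ∨ ¬r there: u:T. ✓
u: successors {v}; ¬q ∨ ¬r there: v:F. ✗
v: successors {w}; ¬q ∨ ¬r there: w:T. ✓
w: successors {x}; ¬q ∨ ¬r there: x:F. ✗
x: successors {y}; ¬q ∨ ¬r there: y:T. ✓
y: successors {z}; ¬q ∨ ¬r there: z:T. ✓
z: successors {s}; ¬q ∨ ¬r there: s:T. ✓

{s, t, v, x, y, z}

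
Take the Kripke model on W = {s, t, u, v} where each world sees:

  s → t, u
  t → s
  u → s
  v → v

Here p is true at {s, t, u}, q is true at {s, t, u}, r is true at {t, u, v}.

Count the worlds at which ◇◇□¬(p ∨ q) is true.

1

s: successors {t, u}; ◇□¬(p ∨ q) there: t:F, u:F. ✗
t: successors {s}; ◇□¬(p ∨ q) there: s:F. ✗
u: successors {s}; ◇□¬(p ∨ q) there: s:F. ✗
v: successors {v}; ◇□¬(p ∨ q) there: v:T. ✓
Satisfying worlds: {v}.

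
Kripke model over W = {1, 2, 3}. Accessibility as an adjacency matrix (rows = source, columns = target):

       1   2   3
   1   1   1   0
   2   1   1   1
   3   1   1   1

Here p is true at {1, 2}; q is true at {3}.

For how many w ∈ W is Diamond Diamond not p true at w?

1: successors {1, 2}; Diamond not p there: 1:F, 2:T. ✓
2: successors {1, 2, 3}; Diamond not p there: 1:F, 2:T, 3:T. ✓
3: successors {1, 2, 3}; Diamond not p there: 1:F, 2:T, 3:T. ✓
Satisfying worlds: {1, 2, 3}.

3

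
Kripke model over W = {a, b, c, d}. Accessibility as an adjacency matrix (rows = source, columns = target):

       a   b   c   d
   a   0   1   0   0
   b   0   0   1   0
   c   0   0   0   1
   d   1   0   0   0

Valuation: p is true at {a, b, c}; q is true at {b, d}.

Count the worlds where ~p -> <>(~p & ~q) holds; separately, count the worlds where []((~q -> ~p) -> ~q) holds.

3 and 2

For ~p -> <>(~p & ~q):
a: ~p is F, <>(~p & ~q) is F. ✓
b: ~p is F, <>(~p & ~q) is F. ✓
c: ~p is F, <>(~p & ~q) is F. ✓
d: ~p is T, <>(~p & ~q) is F. ✗
— 3 worlds.
For []((~q -> ~p) -> ~q):
a: successors {b}; (~q -> ~p) -> ~q there: b:F. ✗
b: successors {c}; (~q -> ~p) -> ~q there: c:T. ✓
c: successors {d}; (~q -> ~p) -> ~q there: d:F. ✗
d: successors {a}; (~q -> ~p) -> ~q there: a:T. ✓
— 2 worlds.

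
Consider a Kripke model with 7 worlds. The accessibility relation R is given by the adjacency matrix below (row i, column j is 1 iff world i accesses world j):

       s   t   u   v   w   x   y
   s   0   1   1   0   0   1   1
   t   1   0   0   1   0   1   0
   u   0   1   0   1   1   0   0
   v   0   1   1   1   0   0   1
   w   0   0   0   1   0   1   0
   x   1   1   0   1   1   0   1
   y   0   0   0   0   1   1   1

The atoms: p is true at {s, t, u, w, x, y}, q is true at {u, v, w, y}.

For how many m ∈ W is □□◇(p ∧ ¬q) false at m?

0

s: successors {t, u, x, y}; □◇(p ∧ ¬q) there: t:T, u:T, x:T, y:T. ✓
t: successors {s, v, x}; □◇(p ∧ ¬q) there: s:T, v:T, x:T. ✓
u: successors {t, v, w}; □◇(p ∧ ¬q) there: t:T, v:T, w:T. ✓
v: successors {t, u, v, y}; □◇(p ∧ ¬q) there: t:T, u:T, v:T, y:T. ✓
w: successors {v, x}; □◇(p ∧ ¬q) there: v:T, x:T. ✓
x: successors {s, t, v, w, y}; □◇(p ∧ ¬q) there: s:T, t:T, v:T, w:T, y:T. ✓
y: successors {w, x, y}; □◇(p ∧ ¬q) there: w:T, x:T, y:T. ✓
Satisfying worlds: {s, t, u, v, w, x, y}.
So □□◇(p ∧ ¬q) fails at the other 0 worlds.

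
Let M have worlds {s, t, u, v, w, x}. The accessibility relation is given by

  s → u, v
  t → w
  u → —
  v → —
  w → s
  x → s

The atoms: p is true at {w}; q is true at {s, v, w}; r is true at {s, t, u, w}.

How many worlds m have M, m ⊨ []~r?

s: successors {u, v}; ~r there: u:F, v:T. ✗
t: successors {w}; ~r there: w:F. ✗
u: no successors, so []~r holds vacuously. ✓
v: no successors, so []~r holds vacuously. ✓
w: successors {s}; ~r there: s:F. ✗
x: successors {s}; ~r there: s:F. ✗
Satisfying worlds: {u, v}.

2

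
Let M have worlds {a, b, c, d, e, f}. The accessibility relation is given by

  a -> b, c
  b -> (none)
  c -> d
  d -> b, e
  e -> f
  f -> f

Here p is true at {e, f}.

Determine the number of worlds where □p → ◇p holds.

a: □p is F, ◇p is F. ✓
b: □p is T, ◇p is F. ✗
c: □p is F, ◇p is F. ✓
d: □p is F, ◇p is T. ✓
e: □p is T, ◇p is T. ✓
f: □p is T, ◇p is T. ✓
Satisfying worlds: {a, c, d, e, f}.

5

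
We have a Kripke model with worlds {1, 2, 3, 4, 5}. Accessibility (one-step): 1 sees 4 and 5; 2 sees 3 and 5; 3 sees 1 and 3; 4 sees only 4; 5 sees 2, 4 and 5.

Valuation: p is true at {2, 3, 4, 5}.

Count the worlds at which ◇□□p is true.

5

1: successors {4, 5}; □□p there: 4:T, 5:T. ✓
2: successors {3, 5}; □□p there: 3:F, 5:T. ✓
3: successors {1, 3}; □□p there: 1:T, 3:F. ✓
4: successors {4}; □□p there: 4:T. ✓
5: successors {2, 4, 5}; □□p there: 2:F, 4:T, 5:T. ✓
Satisfying worlds: {1, 2, 3, 4, 5}.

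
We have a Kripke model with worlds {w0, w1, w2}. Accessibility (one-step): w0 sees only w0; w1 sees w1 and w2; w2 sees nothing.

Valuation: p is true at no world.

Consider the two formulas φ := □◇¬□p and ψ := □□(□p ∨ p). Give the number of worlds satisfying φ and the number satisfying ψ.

2 and 1

For □◇¬□p:
w0: successors {w0}; ◇¬□p there: w0:T. ✓
w1: successors {w1, w2}; ◇¬□p there: w1:T, w2:F. ✗
w2: no successors, so □◇¬□p holds vacuously. ✓
— 2 worlds.
For □□(□p ∨ p):
w0: successors {w0}; □(□p ∨ p) there: w0:F. ✗
w1: successors {w1, w2}; □(□p ∨ p) there: w1:F, w2:T. ✗
w2: no successors, so □□(□p ∨ p) holds vacuously. ✓
— 1 world.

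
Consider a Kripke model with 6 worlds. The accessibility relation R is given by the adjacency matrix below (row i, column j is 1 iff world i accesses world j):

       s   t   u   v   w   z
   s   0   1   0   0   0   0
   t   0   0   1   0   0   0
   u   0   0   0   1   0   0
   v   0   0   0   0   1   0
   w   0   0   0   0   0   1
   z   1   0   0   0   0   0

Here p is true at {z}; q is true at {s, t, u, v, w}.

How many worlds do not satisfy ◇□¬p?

1

s: successors {t}; □¬p there: t:T. ✓
t: successors {u}; □¬p there: u:T. ✓
u: successors {v}; □¬p there: v:T. ✓
v: successors {w}; □¬p there: w:F. ✗
w: successors {z}; □¬p there: z:T. ✓
z: successors {s}; □¬p there: s:T. ✓
Satisfying worlds: {s, t, u, w, z}.
So ◇□¬p fails at the other 1 world.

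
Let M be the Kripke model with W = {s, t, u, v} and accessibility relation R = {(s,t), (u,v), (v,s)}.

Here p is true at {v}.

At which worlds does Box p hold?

{t, u}

s: successors {t}; p there: t:F. ✗
t: no successors, so Box p holds vacuously. ✓
u: successors {v}; p there: v:T. ✓
v: successors {s}; p there: s:F. ✗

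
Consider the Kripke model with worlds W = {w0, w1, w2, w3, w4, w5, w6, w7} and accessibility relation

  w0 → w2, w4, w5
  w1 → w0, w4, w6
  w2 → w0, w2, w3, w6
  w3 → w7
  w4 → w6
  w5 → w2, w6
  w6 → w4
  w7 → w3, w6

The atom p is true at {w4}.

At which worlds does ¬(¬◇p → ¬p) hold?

w0: ¬◇p → ¬p is T. ✗
w1: ¬◇p → ¬p is T. ✗
w2: ¬◇p → ¬p is T. ✗
w3: ¬◇p → ¬p is T. ✗
w4: ¬◇p → ¬p is F. ✓
w5: ¬◇p → ¬p is T. ✗
w6: ¬◇p → ¬p is T. ✗
w7: ¬◇p → ¬p is T. ✗

{w4}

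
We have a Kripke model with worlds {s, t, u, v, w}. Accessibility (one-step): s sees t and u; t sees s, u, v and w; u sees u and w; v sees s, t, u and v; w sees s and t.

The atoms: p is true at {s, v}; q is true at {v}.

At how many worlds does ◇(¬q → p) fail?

2

s: successors {t, u}; ¬q → p there: t:F, u:F. ✗
t: successors {s, u, v, w}; ¬q → p there: s:T, u:F, v:T, w:F. ✓
u: successors {u, w}; ¬q → p there: u:F, w:F. ✗
v: successors {s, t, u, v}; ¬q → p there: s:T, t:F, u:F, v:T. ✓
w: successors {s, t}; ¬q → p there: s:T, t:F. ✓
Satisfying worlds: {t, v, w}.
So ◇(¬q → p) fails at the other 2 worlds.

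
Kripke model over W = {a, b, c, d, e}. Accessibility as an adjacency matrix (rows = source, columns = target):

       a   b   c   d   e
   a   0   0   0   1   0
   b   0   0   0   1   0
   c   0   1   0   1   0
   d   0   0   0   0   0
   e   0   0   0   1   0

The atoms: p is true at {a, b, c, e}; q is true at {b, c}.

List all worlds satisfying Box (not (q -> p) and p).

{d}

a: successors {d}; not (q -> p) and p there: d:F. ✗
b: successors {d}; not (q -> p) and p there: d:F. ✗
c: successors {b, d}; not (q -> p) and p there: b:F, d:F. ✗
d: no successors, so Box (not (q -> p) and p) holds vacuously. ✓
e: successors {d}; not (q -> p) and p there: d:F. ✗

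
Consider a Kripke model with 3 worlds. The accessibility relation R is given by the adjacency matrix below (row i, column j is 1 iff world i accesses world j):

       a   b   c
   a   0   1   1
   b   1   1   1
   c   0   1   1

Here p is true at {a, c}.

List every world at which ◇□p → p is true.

{a, b, c}

a: ◇□p is F, p is T. ✓
b: ◇□p is F, p is F. ✓
c: ◇□p is F, p is T. ✓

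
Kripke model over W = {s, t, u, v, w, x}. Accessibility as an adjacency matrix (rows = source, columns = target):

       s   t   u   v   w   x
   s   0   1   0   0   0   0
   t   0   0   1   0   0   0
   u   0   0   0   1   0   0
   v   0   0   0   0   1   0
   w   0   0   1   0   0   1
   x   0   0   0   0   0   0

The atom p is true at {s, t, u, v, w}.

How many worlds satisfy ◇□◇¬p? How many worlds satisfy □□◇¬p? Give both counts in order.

For ◇□◇¬p:
s: successors {t}; □◇¬p there: t:F. ✗
t: successors {u}; □◇¬p there: u:F. ✗
u: successors {v}; □◇¬p there: v:T. ✓
v: successors {w}; □◇¬p there: w:F. ✗
w: successors {u, x}; □◇¬p there: u:F, x:T. ✓
x: no successors, so ◇□◇¬p fails. ✗
— 2 worlds.
For □□◇¬p:
s: successors {t}; □◇¬p there: t:F. ✗
t: successors {u}; □◇¬p there: u:F. ✗
u: successors {v}; □◇¬p there: v:T. ✓
v: successors {w}; □◇¬p there: w:F. ✗
w: successors {u, x}; □◇¬p there: u:F, x:T. ✗
x: no successors, so □□◇¬p holds vacuously. ✓
— 2 worlds.

2 and 2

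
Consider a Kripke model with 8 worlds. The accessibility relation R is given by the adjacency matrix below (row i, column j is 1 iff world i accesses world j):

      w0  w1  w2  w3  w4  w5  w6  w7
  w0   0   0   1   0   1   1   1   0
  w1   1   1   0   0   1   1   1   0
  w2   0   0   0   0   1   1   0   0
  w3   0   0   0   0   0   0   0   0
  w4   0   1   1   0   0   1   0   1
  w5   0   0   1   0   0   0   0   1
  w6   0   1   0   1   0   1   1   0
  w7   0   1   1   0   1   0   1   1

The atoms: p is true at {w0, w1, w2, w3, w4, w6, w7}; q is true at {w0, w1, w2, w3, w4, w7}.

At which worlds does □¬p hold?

{w3}

w0: successors {w2, w4, w5, w6}; ¬p there: w2:F, w4:F, w5:T, w6:F. ✗
w1: successors {w0, w1, w4, w5, w6}; ¬p there: w0:F, w1:F, w4:F, w5:T, w6:F. ✗
w2: successors {w4, w5}; ¬p there: w4:F, w5:T. ✗
w3: no successors, so □¬p holds vacuously. ✓
w4: successors {w1, w2, w5, w7}; ¬p there: w1:F, w2:F, w5:T, w7:F. ✗
w5: successors {w2, w7}; ¬p there: w2:F, w7:F. ✗
w6: successors {w1, w3, w5, w6}; ¬p there: w1:F, w3:F, w5:T, w6:F. ✗
w7: successors {w1, w2, w4, w6, w7}; ¬p there: w1:F, w2:F, w4:F, w6:F, w7:F. ✗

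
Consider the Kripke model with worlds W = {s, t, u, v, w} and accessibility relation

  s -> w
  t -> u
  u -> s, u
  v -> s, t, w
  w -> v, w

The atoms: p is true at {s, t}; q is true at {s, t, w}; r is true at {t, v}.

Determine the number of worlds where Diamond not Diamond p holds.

s: successors {w}; not Diamond p there: w:T. ✓
t: successors {u}; not Diamond p there: u:F. ✗
u: successors {s, u}; not Diamond p there: s:T, u:F. ✓
v: successors {s, t, w}; not Diamond p there: s:T, t:T, w:T. ✓
w: successors {v, w}; not Diamond p there: v:F, w:T. ✓
Satisfying worlds: {s, u, v, w}.

4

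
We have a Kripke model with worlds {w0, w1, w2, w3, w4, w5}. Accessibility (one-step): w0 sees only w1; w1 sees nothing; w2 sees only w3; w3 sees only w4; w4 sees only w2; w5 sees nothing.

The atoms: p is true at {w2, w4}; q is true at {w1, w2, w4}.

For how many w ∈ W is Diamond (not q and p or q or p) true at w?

w0: successors {w1}; not q and p or q or p there: w1:T. ✓
w1: no successors, so Diamond (not q and p or q or p) fails. ✗
w2: successors {w3}; not q and p or q or p there: w3:F. ✗
w3: successors {w4}; not q and p or q or p there: w4:T. ✓
w4: successors {w2}; not q and p or q or p there: w2:T. ✓
w5: no successors, so Diamond (not q and p or q or p) fails. ✗
Satisfying worlds: {w0, w3, w4}.

3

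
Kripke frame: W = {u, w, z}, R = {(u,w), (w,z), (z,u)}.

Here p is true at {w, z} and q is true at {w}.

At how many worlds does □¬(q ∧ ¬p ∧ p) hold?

u: successors {w}; ¬(q ∧ ¬p ∧ p) there: w:T. ✓
w: successors {z}; ¬(q ∧ ¬p ∧ p) there: z:T. ✓
z: successors {u}; ¬(q ∧ ¬p ∧ p) there: u:T. ✓
Satisfying worlds: {u, w, z}.

3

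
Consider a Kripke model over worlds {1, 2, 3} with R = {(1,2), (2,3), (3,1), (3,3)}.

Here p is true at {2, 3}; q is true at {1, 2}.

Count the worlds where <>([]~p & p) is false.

3

1: successors {2}; []~p & p there: 2:F. ✗
2: successors {3}; []~p & p there: 3:F. ✗
3: successors {1, 3}; []~p & p there: 1:F, 3:F. ✗
Satisfying worlds: ∅.
So <>([]~p & p) fails at the other 3 worlds.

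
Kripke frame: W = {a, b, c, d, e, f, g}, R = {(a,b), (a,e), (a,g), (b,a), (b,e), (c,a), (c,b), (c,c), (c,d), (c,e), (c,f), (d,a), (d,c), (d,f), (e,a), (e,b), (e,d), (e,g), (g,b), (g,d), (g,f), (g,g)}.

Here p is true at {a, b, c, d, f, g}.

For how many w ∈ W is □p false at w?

3

a: successors {b, e, g}; p there: b:T, e:F, g:T. ✗
b: successors {a, e}; p there: a:T, e:F. ✗
c: successors {a, b, c, d, e, f}; p there: a:T, b:T, c:T, d:T, e:F, f:T. ✗
d: successors {a, c, f}; p there: a:T, c:T, f:T. ✓
e: successors {a, b, d, g}; p there: a:T, b:T, d:T, g:T. ✓
f: no successors, so □p holds vacuously. ✓
g: successors {b, d, f, g}; p there: b:T, d:T, f:T, g:T. ✓
Satisfying worlds: {d, e, f, g}.
So □p fails at the other 3 worlds.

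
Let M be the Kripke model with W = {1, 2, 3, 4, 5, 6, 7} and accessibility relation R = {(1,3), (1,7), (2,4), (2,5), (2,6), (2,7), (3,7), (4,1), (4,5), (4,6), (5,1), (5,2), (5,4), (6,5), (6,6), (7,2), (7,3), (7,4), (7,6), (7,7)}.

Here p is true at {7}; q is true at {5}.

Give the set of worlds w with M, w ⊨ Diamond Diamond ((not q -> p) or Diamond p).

1: successors {3, 7}; Diamond ((not q -> p) or Diamond p) there: 3:T, 7:T. ✓
2: successors {4, 5, 6, 7}; Diamond ((not q -> p) or Diamond p) there: 4:T, 5:T, 6:T, 7:T. ✓
3: successors {7}; Diamond ((not q -> p) or Diamond p) there: 7:T. ✓
4: successors {1, 5, 6}; Diamond ((not q -> p) or Diamond p) there: 1:T, 5:T, 6:T. ✓
5: successors {1, 2, 4}; Diamond ((not q -> p) or Diamond p) there: 1:T, 2:T, 4:T. ✓
6: successors {5, 6}; Diamond ((not q -> p) or Diamond p) there: 5:T, 6:T. ✓
7: successors {2, 3, 4, 6, 7}; Diamond ((not q -> p) or Diamond p) there: 2:T, 3:T, 4:T, 6:T, 7:T. ✓

{1, 2, 3, 4, 5, 6, 7}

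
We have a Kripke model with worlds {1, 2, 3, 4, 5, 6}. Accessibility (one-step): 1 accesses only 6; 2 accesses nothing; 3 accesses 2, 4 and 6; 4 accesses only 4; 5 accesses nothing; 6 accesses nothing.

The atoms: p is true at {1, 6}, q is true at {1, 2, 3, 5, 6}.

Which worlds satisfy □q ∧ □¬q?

1: □q is T, □¬q is F. ✗
2: □q is T, □¬q is T. ✓
3: □q is F, □¬q is F. ✗
4: □q is F, □¬q is T. ✗
5: □q is T, □¬q is T. ✓
6: □q is T, □¬q is T. ✓

{2, 5, 6}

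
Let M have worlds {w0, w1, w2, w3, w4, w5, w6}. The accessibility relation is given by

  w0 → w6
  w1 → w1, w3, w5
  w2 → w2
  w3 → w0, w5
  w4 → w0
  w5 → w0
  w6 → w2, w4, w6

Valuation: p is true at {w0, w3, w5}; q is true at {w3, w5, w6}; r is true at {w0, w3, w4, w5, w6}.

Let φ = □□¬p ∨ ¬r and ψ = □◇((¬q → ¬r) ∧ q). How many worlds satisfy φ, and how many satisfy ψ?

For □□¬p ∨ ¬r:
w0: □□¬p is T, ¬r is F. ✓
w1: □□¬p is F, ¬r is T. ✓
w2: □□¬p is T, ¬r is T. ✓
w3: □□¬p is F, ¬r is F. ✗
w4: □□¬p is T, ¬r is F. ✓
w5: □□¬p is T, ¬r is F. ✓
w6: □□¬p is F, ¬r is F. ✗
— 5 worlds.
For □◇((¬q → ¬r) ∧ q):
w0: successors {w6}; ◇((¬q → ¬r) ∧ q) there: w6:T. ✓
w1: successors {w1, w3, w5}; ◇((¬q → ¬r) ∧ q) there: w1:T, w3:T, w5:F. ✗
w2: successors {w2}; ◇((¬q → ¬r) ∧ q) there: w2:F. ✗
w3: successors {w0, w5}; ◇((¬q → ¬r) ∧ q) there: w0:T, w5:F. ✗
w4: successors {w0}; ◇((¬q → ¬r) ∧ q) there: w0:T. ✓
w5: successors {w0}; ◇((¬q → ¬r) ∧ q) there: w0:T. ✓
w6: successors {w2, w4, w6}; ◇((¬q → ¬r) ∧ q) there: w2:F, w4:F, w6:T. ✗
— 3 worlds.

5 and 3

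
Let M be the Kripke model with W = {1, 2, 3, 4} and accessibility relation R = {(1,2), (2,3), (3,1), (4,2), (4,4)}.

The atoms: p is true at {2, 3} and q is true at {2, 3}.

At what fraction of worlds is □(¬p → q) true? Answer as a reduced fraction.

1: successors {2}; ¬p → q there: 2:T. ✓
2: successors {3}; ¬p → q there: 3:T. ✓
3: successors {1}; ¬p → q there: 1:F. ✗
4: successors {2, 4}; ¬p → q there: 2:T, 4:F. ✗
That's 2 of 4 worlds, so 2/4 = 1/2.

1/2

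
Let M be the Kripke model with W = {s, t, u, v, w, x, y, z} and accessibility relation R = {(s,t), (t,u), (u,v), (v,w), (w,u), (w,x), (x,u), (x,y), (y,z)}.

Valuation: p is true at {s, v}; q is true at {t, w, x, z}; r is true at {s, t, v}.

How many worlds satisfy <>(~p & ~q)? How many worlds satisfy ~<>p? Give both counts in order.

For <>(~p & ~q):
s: successors {t}; ~p & ~q there: t:F. ✗
t: successors {u}; ~p & ~q there: u:T. ✓
u: successors {v}; ~p & ~q there: v:F. ✗
v: successors {w}; ~p & ~q there: w:F. ✗
w: successors {u, x}; ~p & ~q there: u:T, x:F. ✓
x: successors {u, y}; ~p & ~q there: u:T, y:T. ✓
y: successors {z}; ~p & ~q there: z:F. ✗
z: no successors, so <>(~p & ~q) fails. ✗
— 3 worlds.
For ~<>p:
s: <>p is F. ✓
t: <>p is F. ✓
u: <>p is T. ✗
v: <>p is F. ✓
w: <>p is F. ✓
x: <>p is F. ✓
y: <>p is F. ✓
z: <>p is F. ✓
— 7 worlds.

3 and 7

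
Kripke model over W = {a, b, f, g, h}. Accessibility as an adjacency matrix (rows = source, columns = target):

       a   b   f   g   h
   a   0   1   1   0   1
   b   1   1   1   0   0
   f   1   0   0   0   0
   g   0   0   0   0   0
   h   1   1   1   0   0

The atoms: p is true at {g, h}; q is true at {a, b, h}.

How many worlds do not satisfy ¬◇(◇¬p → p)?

a: ◇(◇¬p → p) is T. ✗
b: ◇(◇¬p → p) is F. ✓
f: ◇(◇¬p → p) is F. ✓
g: ◇(◇¬p → p) is F. ✓
h: ◇(◇¬p → p) is F. ✓
Satisfying worlds: {b, f, g, h}.
So ¬◇(◇¬p → p) fails at the other 1 world.

1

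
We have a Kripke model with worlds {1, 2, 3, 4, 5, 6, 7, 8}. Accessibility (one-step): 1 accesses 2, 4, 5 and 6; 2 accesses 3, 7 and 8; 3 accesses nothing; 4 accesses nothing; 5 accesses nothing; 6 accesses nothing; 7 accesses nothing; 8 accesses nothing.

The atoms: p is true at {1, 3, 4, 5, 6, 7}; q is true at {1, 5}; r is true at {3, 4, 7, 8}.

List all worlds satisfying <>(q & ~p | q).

1: successors {2, 4, 5, 6}; q & ~p | q there: 2:F, 4:F, 5:T, 6:F. ✓
2: successors {3, 7, 8}; q & ~p | q there: 3:F, 7:F, 8:F. ✗
3: no successors, so <>(q & ~p | q) fails. ✗
4: no successors, so <>(q & ~p | q) fails. ✗
5: no successors, so <>(q & ~p | q) fails. ✗
6: no successors, so <>(q & ~p | q) fails. ✗
7: no successors, so <>(q & ~p | q) fails. ✗
8: no successors, so <>(q & ~p | q) fails. ✗

{1}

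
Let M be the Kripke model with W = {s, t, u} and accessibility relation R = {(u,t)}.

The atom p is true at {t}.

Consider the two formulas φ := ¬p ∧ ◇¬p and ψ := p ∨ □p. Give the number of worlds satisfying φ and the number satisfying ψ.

For ¬p ∧ ◇¬p:
s: ¬p is T, ◇¬p is F. ✗
t: ¬p is F, ◇¬p is F. ✗
u: ¬p is T, ◇¬p is F. ✗
— 0 worlds.
For p ∨ □p:
s: p is F, □p is T. ✓
t: p is T, □p is T. ✓
u: p is F, □p is T. ✓
— 3 worlds.

0 and 3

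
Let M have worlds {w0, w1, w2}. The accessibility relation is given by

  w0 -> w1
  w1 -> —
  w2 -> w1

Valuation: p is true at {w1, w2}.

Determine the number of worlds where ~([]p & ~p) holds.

w0: []p & ~p is T. ✗
w1: []p & ~p is F. ✓
w2: []p & ~p is F. ✓
Satisfying worlds: {w1, w2}.

2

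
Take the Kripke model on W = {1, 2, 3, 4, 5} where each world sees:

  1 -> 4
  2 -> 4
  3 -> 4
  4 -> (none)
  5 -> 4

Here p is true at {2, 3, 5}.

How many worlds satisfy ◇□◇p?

4

1: successors {4}; □◇p there: 4:T. ✓
2: successors {4}; □◇p there: 4:T. ✓
3: successors {4}; □◇p there: 4:T. ✓
4: no successors, so ◇□◇p fails. ✗
5: successors {4}; □◇p there: 4:T. ✓
Satisfying worlds: {1, 2, 3, 5}.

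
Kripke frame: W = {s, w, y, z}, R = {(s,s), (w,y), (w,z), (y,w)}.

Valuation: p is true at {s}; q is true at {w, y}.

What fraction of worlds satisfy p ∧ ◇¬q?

s: p is T, ◇¬q is T. ✓
w: p is F, ◇¬q is T. ✗
y: p is F, ◇¬q is F. ✗
z: p is F, ◇¬q is F. ✗
That's 1 of 4 worlds, so 1/4.

1/4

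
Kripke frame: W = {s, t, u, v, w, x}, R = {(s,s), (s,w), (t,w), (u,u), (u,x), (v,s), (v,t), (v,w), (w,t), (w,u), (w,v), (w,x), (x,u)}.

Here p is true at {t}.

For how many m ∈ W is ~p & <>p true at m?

2

s: ~p is T, <>p is F. ✗
t: ~p is F, <>p is F. ✗
u: ~p is T, <>p is F. ✗
v: ~p is T, <>p is T. ✓
w: ~p is T, <>p is T. ✓
x: ~p is T, <>p is F. ✗
Satisfying worlds: {v, w}.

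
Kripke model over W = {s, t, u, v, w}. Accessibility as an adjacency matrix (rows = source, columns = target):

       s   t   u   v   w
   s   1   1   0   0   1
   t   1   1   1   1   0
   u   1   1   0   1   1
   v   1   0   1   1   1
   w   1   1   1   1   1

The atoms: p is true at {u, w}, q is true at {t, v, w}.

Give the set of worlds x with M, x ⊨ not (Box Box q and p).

s: Box Box q and p is F. ✓
t: Box Box q and p is F. ✓
u: Box Box q and p is F. ✓
v: Box Box q and p is F. ✓
w: Box Box q and p is F. ✓

{s, t, u, v, w}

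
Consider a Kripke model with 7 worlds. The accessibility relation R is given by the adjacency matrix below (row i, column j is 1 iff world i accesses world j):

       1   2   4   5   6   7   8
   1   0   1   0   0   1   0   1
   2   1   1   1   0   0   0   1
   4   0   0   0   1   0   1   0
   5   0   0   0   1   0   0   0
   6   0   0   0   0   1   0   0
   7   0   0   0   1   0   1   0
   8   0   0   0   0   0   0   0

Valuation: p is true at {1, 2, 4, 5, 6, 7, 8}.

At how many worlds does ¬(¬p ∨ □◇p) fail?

1: ¬p ∨ □◇p is F. ✓
2: ¬p ∨ □◇p is F. ✓
4: ¬p ∨ □◇p is T. ✗
5: ¬p ∨ □◇p is T. ✗
6: ¬p ∨ □◇p is T. ✗
7: ¬p ∨ □◇p is T. ✗
8: ¬p ∨ □◇p is T. ✗
Satisfying worlds: {1, 2}.
So ¬(¬p ∨ □◇p) fails at the other 5 worlds.

5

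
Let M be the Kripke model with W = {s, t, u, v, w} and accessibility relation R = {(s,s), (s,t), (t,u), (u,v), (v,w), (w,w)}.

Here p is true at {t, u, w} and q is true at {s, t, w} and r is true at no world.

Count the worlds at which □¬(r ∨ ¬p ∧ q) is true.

4

s: successors {s, t}; ¬(r ∨ ¬p ∧ q) there: s:F, t:T. ✗
t: successors {u}; ¬(r ∨ ¬p ∧ q) there: u:T. ✓
u: successors {v}; ¬(r ∨ ¬p ∧ q) there: v:T. ✓
v: successors {w}; ¬(r ∨ ¬p ∧ q) there: w:T. ✓
w: successors {w}; ¬(r ∨ ¬p ∧ q) there: w:T. ✓
Satisfying worlds: {t, u, v, w}.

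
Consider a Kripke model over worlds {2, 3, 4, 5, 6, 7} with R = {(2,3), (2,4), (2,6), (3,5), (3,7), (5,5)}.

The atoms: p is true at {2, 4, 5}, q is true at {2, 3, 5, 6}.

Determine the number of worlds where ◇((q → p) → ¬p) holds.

2: successors {3, 4, 6}; (q → p) → ¬p there: 3:T, 4:F, 6:T. ✓
3: successors {5, 7}; (q → p) → ¬p there: 5:F, 7:T. ✓
4: no successors, so ◇((q → p) → ¬p) fails. ✗
5: successors {5}; (q → p) → ¬p there: 5:F. ✗
6: no successors, so ◇((q → p) → ¬p) fails. ✗
7: no successors, so ◇((q → p) → ¬p) fails. ✗
Satisfying worlds: {2, 3}.

2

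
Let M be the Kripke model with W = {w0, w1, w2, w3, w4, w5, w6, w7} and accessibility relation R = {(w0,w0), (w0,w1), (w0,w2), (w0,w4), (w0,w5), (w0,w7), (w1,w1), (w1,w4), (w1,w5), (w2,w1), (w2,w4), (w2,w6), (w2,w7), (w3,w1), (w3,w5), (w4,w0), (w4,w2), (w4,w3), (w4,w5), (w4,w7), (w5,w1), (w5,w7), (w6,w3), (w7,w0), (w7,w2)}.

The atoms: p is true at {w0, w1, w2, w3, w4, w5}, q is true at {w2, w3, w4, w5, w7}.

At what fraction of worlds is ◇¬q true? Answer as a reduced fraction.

7/8

w0: successors {w0, w1, w2, w4, w5, w7}; ¬q there: w0:T, w1:T, w2:F, w4:F, w5:F, w7:F. ✓
w1: successors {w1, w4, w5}; ¬q there: w1:T, w4:F, w5:F. ✓
w2: successors {w1, w4, w6, w7}; ¬q there: w1:T, w4:F, w6:T, w7:F. ✓
w3: successors {w1, w5}; ¬q there: w1:T, w5:F. ✓
w4: successors {w0, w2, w3, w5, w7}; ¬q there: w0:T, w2:F, w3:F, w5:F, w7:F. ✓
w5: successors {w1, w7}; ¬q there: w1:T, w7:F. ✓
w6: successors {w3}; ¬q there: w3:F. ✗
w7: successors {w0, w2}; ¬q there: w0:T, w2:F. ✓
That's 7 of 8 worlds, so 7/8.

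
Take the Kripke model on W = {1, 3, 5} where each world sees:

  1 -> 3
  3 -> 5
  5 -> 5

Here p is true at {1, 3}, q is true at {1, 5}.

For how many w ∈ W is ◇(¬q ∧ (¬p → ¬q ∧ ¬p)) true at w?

1

1: successors {3}; ¬q ∧ (¬p → ¬q ∧ ¬p) there: 3:T. ✓
3: successors {5}; ¬q ∧ (¬p → ¬q ∧ ¬p) there: 5:F. ✗
5: successors {5}; ¬q ∧ (¬p → ¬q ∧ ¬p) there: 5:F. ✗
Satisfying worlds: {1}.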